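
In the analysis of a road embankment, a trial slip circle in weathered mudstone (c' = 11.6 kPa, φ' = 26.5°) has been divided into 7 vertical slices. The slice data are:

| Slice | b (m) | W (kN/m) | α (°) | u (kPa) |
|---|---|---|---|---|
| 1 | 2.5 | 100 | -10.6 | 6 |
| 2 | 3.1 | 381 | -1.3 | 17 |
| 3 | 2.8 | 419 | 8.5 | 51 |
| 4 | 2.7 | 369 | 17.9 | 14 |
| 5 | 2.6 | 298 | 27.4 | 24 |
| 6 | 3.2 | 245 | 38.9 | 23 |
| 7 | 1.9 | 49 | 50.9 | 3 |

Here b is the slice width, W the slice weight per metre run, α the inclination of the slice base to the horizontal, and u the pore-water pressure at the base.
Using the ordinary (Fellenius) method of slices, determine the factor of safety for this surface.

Ordinary method of slices: FS = Σ[c'·Δl_i + (W_i cosα_i − u_i·Δl_i)·tanφ'] / Σ W_i sinα_i, with Δl_i = b_i / cosα_i.
Slice 1: Δl = 2.5/cos(-10.6°) = 2.543 m; N'_1 = 100·cos(-10.6°) − 6·2.543 = 83.0; c'Δl = 29.50; W sinα = -18.4
Slice 2: Δl = 3.1/cos(-1.3°) = 3.101 m; N'_2 = 381·cos(-1.3°) − 17·3.101 = 328.2; c'Δl = 35.97; W sinα = -8.6
Slice 3: Δl = 2.8/cos8.5° = 2.831 m; N'_3 = 419·cos8.5° − 51·2.831 = 270.0; c'Δl = 32.84; W sinα = 61.9
Slice 4: Δl = 2.7/cos17.9° = 2.837 m; N'_4 = 369·cos17.9° − 14·2.837 = 311.4; c'Δl = 32.91; W sinα = 113.4
Slice 5: Δl = 2.6/cos27.4° = 2.929 m; N'_5 = 298·cos27.4° − 24·2.929 = 194.3; c'Δl = 33.97; W sinα = 137.1
Slice 6: Δl = 3.2/cos38.9° = 4.112 m; N'_6 = 245·cos38.9° − 23·4.112 = 96.1; c'Δl = 47.70; W sinα = 153.9
Slice 7: Δl = 1.9/cos50.9° = 3.013 m; N'_7 = 49·cos50.9° − 3·3.013 = 21.9; c'Δl = 34.95; W sinα = 38.0
Σc'Δl = 247.8 kN/m; ΣN' = 1304.9 kN/m; ΣW sinα = 477.3 kN/m
Resisting = 247.8 + 1304.9·tan26.5° = 247.8 + 650.6 = 898.4 kN/m
FS = 898.4 / 477.3 = 1.882

FS = 1.88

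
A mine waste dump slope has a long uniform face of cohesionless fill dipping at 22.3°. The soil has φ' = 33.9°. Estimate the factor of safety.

For a dry cohesionless infinite slope the factor of safety is FS = tanφ' / tanβ.
FS = tan33.9° / tan22.3° = 0.6720 / 0.4101 = 1.638

FS = 1.64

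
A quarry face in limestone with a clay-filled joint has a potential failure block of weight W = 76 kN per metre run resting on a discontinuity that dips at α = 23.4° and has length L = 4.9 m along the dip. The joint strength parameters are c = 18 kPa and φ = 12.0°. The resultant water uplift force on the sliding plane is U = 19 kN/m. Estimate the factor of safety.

Resolving the block weight along and normal to the plane and applying the Mohr–Coulomb strength on the joint:
N' = W cosα − U = 76·cos23.4° − 19 = 50.7 kN/m
Driving force T = W sinα = 76·sin23.4° = 30.2 kN/m
Resisting force R = c·L + N'·tanφ = 18·4.9 + 50.7·tan12.0° = 88.2 + 10.8 = 99.0 kN/m
FS = R / T = 99.0 / 30.2 = 3.280

FS = 3.28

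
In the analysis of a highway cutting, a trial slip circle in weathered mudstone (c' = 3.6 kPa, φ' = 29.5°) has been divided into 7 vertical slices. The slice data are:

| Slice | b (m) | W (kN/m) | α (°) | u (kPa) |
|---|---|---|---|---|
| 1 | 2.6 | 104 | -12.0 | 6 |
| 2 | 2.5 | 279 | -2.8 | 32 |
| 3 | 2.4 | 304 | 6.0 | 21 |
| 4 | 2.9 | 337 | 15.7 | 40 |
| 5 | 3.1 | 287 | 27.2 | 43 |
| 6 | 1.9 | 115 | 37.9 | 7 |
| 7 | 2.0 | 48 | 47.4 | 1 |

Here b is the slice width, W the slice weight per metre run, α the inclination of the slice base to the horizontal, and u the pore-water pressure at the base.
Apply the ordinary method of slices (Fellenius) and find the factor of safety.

FS = 1.87

Ordinary method of slices: FS = Σ[c'·Δl_i + (W_i cosα_i − u_i·Δl_i)·tanφ'] / Σ W_i sinα_i, with Δl_i = b_i / cosα_i.
Slice 1: Δl = 2.6/cos(-12.0°) = 2.658 m; N'_1 = 104·cos(-12.0°) − 6·2.658 = 85.8; c'Δl = 9.57; W sinα = -21.6
Slice 2: Δl = 2.5/cos(-2.8°) = 2.503 m; N'_2 = 279·cos(-2.8°) − 32·2.503 = 198.6; c'Δl = 9.01; W sinα = -13.6
Slice 3: Δl = 2.4/cos6.0° = 2.413 m; N'_3 = 304·cos6.0° − 21·2.413 = 251.7; c'Δl = 8.69; W sinα = 31.8
Slice 4: Δl = 2.9/cos15.7° = 3.012 m; N'_4 = 337·cos15.7° − 40·3.012 = 203.9; c'Δl = 10.84; W sinα = 91.2
Slice 5: Δl = 3.1/cos27.2° = 3.485 m; N'_5 = 287·cos27.2° − 43·3.485 = 105.4; c'Δl = 12.55; W sinα = 131.2
Slice 6: Δl = 1.9/cos37.9° = 2.408 m; N'_6 = 115·cos37.9° − 7·2.408 = 73.9; c'Δl = 8.67; W sinα = 70.6
Slice 7: Δl = 2.0/cos47.4° = 2.955 m; N'_7 = 48·cos47.4° − 1·2.955 = 29.5; c'Δl = 10.64; W sinα = 35.3
Σc'Δl = 70.0 kN/m; ΣN' = 948.8 kN/m; ΣW sinα = 324.9 kN/m
Resisting = 70.0 + 948.8·tan29.5° = 70.0 + 536.8 = 606.7 kN/m
FS = 606.7 / 324.9 = 1.868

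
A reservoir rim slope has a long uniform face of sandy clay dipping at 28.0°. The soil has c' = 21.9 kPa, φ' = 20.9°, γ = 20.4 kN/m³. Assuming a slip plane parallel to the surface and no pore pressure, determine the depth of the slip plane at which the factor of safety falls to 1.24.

Setting FS = 1.24 in FS = [c' + γz cos²β tanφ'] / [γz sinβ cosβ] and solving for z:
z = c' / [γ cosβ (FS·sinβ − cosβ·tanφ')]
  = 21.9 / [20.4·cos28.0°·(1.24·sin28.0° − cos28.0°·tan20.9°)]
  = 21.9 / [20.4·0.8829·(1.24·0.4695 − 0.8829·0.3819)]
  = 21.9 / 4.4126 = 4.963 m

z = 4.96 m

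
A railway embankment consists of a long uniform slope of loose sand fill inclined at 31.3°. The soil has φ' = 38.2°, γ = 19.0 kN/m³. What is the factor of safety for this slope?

FS = 1.29

For a dry cohesionless infinite slope the factor of safety is FS = tanφ' / tanβ.
FS = tan38.2° / tan31.3° = 0.7869 / 0.6080 = 1.294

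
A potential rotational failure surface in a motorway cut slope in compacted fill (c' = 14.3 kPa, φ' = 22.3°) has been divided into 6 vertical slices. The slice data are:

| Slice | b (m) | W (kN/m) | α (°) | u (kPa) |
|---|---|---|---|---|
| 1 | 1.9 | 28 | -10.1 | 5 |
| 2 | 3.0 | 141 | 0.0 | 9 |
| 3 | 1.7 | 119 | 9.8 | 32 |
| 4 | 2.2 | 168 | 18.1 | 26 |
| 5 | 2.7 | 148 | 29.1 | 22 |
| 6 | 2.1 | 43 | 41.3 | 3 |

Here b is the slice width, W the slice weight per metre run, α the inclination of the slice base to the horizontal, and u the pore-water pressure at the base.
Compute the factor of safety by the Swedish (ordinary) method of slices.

Ordinary method of slices: FS = Σ[c'·Δl_i + (W_i cosα_i − u_i·Δl_i)·tanφ'] / Σ W_i sinα_i, with Δl_i = b_i / cosα_i.
Slice 1: Δl = 1.9/cos(-10.1°) = 1.930 m; N'_1 = 28·cos(-10.1°) − 5·1.930 = 17.9; c'Δl = 27.60; W sinα = -4.9
Slice 2: Δl = 3.0/cos0.0° = 3.000 m; N'_2 = 141·cos0.0° − 9·3.000 = 114.0; c'Δl = 42.90; W sinα = 0.0
Slice 3: Δl = 1.7/cos9.8° = 1.725 m; N'_3 = 119·cos9.8° − 32·1.725 = 62.1; c'Δl = 24.67; W sinα = 20.3
Slice 4: Δl = 2.2/cos18.1° = 2.315 m; N'_4 = 168·cos18.1° − 26·2.315 = 99.5; c'Δl = 33.10; W sinα = 52.2
Slice 5: Δl = 2.7/cos29.1° = 3.090 m; N'_5 = 148·cos29.1° − 22·3.090 = 61.3; c'Δl = 44.19; W sinα = 72.0
Slice 6: Δl = 2.1/cos41.3° = 2.795 m; N'_6 = 43·cos41.3° − 3·2.795 = 23.9; c'Δl = 39.97; W sinα = 28.4
Σc'Δl = 212.4 kN/m; ΣN' = 378.7 kN/m; ΣW sinα = 167.9 kN/m
Resisting = 212.4 + 378.7·tan22.3° = 212.4 + 155.3 = 367.8 kN/m
FS = 367.8 / 167.9 = 2.190

FS = 2.19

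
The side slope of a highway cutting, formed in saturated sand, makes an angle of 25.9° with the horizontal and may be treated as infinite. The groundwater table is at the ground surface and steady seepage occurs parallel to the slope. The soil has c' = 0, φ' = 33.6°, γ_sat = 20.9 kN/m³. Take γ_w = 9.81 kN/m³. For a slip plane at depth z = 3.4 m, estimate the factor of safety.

With seepage parallel to the slope and the water table at the surface, the effective normal stress on the slip plane uses the buoyant unit weight γ' = γ_sat − γ_w while the driving shear stress uses γ_sat:
FS = [c' + γ' z cos²β tanφ'] / [γ_sat z sinβ cosβ]
(For c' = 0 this reduces to FS = (γ'/γ_sat)·tanφ'/tanβ.)
γ' = 20.9 − 9.81 = 11.09 kN/m³
Numerator = 0.0 + 11.09·3.4·cos²25.9°·tan33.6° = 0.0 + 11.09·3.4·0.8092·0.6644 = 20.272 kPa
Denominator = 20.9·3.4·sin25.9°·cos25.9° = 20.9·3.4·0.4368·0.8996 = 27.921 kPa
FS = 20.272 / 27.921 = 0.726

FS = 0.73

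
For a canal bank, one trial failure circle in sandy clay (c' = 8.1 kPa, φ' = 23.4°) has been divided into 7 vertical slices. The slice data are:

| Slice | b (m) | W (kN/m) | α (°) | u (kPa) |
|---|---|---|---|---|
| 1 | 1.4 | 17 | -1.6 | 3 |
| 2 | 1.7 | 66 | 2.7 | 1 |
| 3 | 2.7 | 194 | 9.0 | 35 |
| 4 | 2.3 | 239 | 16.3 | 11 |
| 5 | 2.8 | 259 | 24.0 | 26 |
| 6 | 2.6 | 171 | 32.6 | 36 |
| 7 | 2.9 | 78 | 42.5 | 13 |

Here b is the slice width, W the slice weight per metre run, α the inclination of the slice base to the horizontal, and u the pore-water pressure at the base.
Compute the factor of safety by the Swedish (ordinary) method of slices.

FS = 1.13

Ordinary method of slices: FS = Σ[c'·Δl_i + (W_i cosα_i − u_i·Δl_i)·tanφ'] / Σ W_i sinα_i, with Δl_i = b_i / cosα_i.
Slice 1: Δl = 1.4/cos(-1.6°) = 1.401 m; N'_1 = 17·cos(-1.6°) − 3·1.401 = 12.8; c'Δl = 11.34; W sinα = -0.5
Slice 2: Δl = 1.7/cos2.7° = 1.702 m; N'_2 = 66·cos2.7° − 1·1.702 = 64.2; c'Δl = 13.79; W sinα = 3.1
Slice 3: Δl = 2.7/cos9.0° = 2.734 m; N'_3 = 194·cos9.0° − 35·2.734 = 95.9; c'Δl = 22.14; W sinα = 30.3
Slice 4: Δl = 2.3/cos16.3° = 2.396 m; N'_4 = 239·cos16.3° − 11·2.396 = 203.0; c'Δl = 19.41; W sinα = 67.1
Slice 5: Δl = 2.8/cos24.0° = 3.065 m; N'_5 = 259·cos24.0° − 26·3.065 = 156.9; c'Δl = 24.83; W sinα = 105.3
Slice 6: Δl = 2.6/cos32.6° = 3.086 m; N'_6 = 171·cos32.6° − 36·3.086 = 33.0; c'Δl = 25.00; W sinα = 92.1
Slice 7: Δl = 2.9/cos42.5° = 3.933 m; N'_7 = 78·cos42.5° − 13·3.933 = 6.4; c'Δl = 31.86; W sinα = 52.7
Σc'Δl = 148.4 kN/m; ΣN' = 572.2 kN/m; ΣW sinα = 350.2 kN/m
Resisting = 148.4 + 572.2·tan23.4° = 148.4 + 247.6 = 396.0 kN/m
FS = 396.0 / 350.2 = 1.131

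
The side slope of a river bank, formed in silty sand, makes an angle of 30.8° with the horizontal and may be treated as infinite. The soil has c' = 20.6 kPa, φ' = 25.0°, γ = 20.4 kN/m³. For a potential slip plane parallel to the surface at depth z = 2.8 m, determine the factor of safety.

FS = 1.60

For an infinite slope with a slip plane parallel to the surface (no pore pressure): FS = [c' + γz cos²β tanφ'] / [γz sinβ cosβ].
γz = 20.4·2.8 = 57.12 kN/m²
Numerator = 20.6 + 57.12·cos²30.8°·tan25.0° = 20.6 + 57.12·0.7378·0.4663 = 40.252 kPa
Denominator = 57.12·sin30.8°·cos30.8° = 57.12·0.5120·0.8590 = 25.123 kPa
FS = 40.252 / 25.123 = 1.602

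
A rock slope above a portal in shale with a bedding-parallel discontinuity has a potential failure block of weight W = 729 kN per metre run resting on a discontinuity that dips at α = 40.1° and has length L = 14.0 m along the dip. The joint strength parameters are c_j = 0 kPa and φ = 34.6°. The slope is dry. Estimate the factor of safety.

Resolving the block weight along and normal to the plane and applying the Mohr–Coulomb strength on the joint:
N' = W cosα = 729·cos40.1° = 557.6 kN/m
Driving force T = W sinα = 729·sin40.1° = 469.6 kN/m
Resisting force R = c_j·L + N'·tanφ = 0·14.0 + 557.6·tan34.6° = 0.0 + 384.7 = 384.7 kN/m
FS = R / T = 384.7 / 469.6 = 0.819

FS = 0.82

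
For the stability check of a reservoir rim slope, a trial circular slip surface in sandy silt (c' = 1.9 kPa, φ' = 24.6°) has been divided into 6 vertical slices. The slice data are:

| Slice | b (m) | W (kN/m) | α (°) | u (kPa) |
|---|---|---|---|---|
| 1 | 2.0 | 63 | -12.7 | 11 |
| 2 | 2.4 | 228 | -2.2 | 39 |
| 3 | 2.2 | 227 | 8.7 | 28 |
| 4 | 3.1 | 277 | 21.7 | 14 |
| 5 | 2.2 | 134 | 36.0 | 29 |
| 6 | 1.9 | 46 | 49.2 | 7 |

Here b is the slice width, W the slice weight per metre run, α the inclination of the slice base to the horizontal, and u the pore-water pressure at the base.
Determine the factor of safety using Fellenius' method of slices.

Ordinary method of slices: FS = Σ[c'·Δl_i + (W_i cosα_i − u_i·Δl_i)·tanφ'] / Σ W_i sinα_i, with Δl_i = b_i / cosα_i.
Slice 1: Δl = 2.0/cos(-12.7°) = 2.050 m; N'_1 = 63·cos(-12.7°) − 11·2.050 = 38.9; c'Δl = 3.90; W sinα = -13.9
Slice 2: Δl = 2.4/cos(-2.2°) = 2.402 m; N'_2 = 228·cos(-2.2°) − 39·2.402 = 134.2; c'Δl = 4.56; W sinα = -8.8
Slice 3: Δl = 2.2/cos8.7° = 2.226 m; N'_3 = 227·cos8.7° − 28·2.226 = 162.1; c'Δl = 4.23; W sinα = 34.3
Slice 4: Δl = 3.1/cos21.7° = 3.336 m; N'_4 = 277·cos21.7° − 14·3.336 = 210.7; c'Δl = 6.34; W sinα = 102.4
Slice 5: Δl = 2.2/cos36.0° = 2.719 m; N'_5 = 134·cos36.0° − 29·2.719 = 29.5; c'Δl = 5.17; W sinα = 78.8
Slice 6: Δl = 1.9/cos49.2° = 2.908 m; N'_6 = 46·cos49.2° − 7·2.908 = 9.7; c'Δl = 5.52; W sinα = 34.8
Σc'Δl = 29.7 kN/m; ΣN' = 585.1 kN/m; ΣW sinα = 227.7 kN/m
Resisting = 29.7 + 585.1·tan24.6° = 29.7 + 267.9 = 297.6 kN/m
FS = 297.6 / 227.7 = 1.307

FS = 1.31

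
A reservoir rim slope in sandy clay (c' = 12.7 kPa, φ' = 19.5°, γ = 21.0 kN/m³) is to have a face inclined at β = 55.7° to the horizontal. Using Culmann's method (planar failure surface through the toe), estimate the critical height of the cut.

H_c = 9.76 m

Culmann's analysis gives the critical failure plane at α_cr = (β + φ')/2 = (55.7 + 19.5)/2 = 37.6°, and the critical height
H_c = (4c'/γ) · sinβ cosφ' / [1 − cos(β − φ')]
    = (4·12.7/21.0) · sin55.7°·cos19.5° / [1 − cos(36.2°)]
    = 2.419 · 0.8261·0.9426 / [1 − 0.8070]
    = 2.419 · 0.7787 / 0.1930
    = 9.76 m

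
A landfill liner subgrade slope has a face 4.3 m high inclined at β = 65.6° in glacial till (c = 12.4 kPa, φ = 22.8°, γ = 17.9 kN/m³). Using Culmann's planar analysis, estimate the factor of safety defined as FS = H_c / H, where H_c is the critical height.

FS = 2.03

H_c = (4c/γ) · sinβ cosφ / [1 − cos(β − φ)]
    = (4·12.4/17.9) · sin65.6°·cos22.8° / [1 − cos42.8°]
    = 2.771 · 0.8395 / 0.2663 = 8.74 m
FS = H_c / H = 8.74 / 4.3 = 2.032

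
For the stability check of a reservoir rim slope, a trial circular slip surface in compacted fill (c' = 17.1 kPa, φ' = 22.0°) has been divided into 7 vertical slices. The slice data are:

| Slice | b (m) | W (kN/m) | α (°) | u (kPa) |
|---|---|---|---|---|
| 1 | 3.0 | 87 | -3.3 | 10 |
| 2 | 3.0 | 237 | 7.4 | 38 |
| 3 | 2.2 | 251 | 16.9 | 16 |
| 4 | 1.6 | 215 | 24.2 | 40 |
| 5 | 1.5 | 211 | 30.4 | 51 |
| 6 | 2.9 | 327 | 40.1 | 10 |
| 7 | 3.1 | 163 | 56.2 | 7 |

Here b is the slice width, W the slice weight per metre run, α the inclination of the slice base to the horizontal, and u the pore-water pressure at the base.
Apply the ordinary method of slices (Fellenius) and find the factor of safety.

Ordinary method of slices: FS = Σ[c'·Δl_i + (W_i cosα_i − u_i·Δl_i)·tanφ'] / Σ W_i sinα_i, with Δl_i = b_i / cosα_i.
Slice 1: Δl = 3.0/cos(-3.3°) = 3.005 m; N'_1 = 87·cos(-3.3°) − 10·3.005 = 56.8; c'Δl = 51.39; W sinα = -5.0
Slice 2: Δl = 3.0/cos7.4° = 3.025 m; N'_2 = 237·cos7.4° − 38·3.025 = 120.1; c'Δl = 51.73; W sinα = 30.5
Slice 3: Δl = 2.2/cos16.9° = 2.299 m; N'_3 = 251·cos16.9° − 16·2.299 = 203.4; c'Δl = 39.32; W sinα = 73.0
Slice 4: Δl = 1.6/cos24.2° = 1.754 m; N'_4 = 215·cos24.2° − 40·1.754 = 125.9; c'Δl = 30.00; W sinα = 88.1
Slice 5: Δl = 1.5/cos30.4° = 1.739 m; N'_5 = 211·cos30.4° − 51·1.739 = 93.3; c'Δl = 29.74; W sinα = 106.8
Slice 6: Δl = 2.9/cos40.1° = 3.791 m; N'_6 = 327·cos40.1° − 10·3.791 = 212.2; c'Δl = 64.83; W sinα = 210.6
Slice 7: Δl = 3.1/cos56.2° = 5.573 m; N'_7 = 163·cos56.2° − 7·5.573 = 51.7; c'Δl = 95.29; W sinα = 135.5
Σc'Δl = 362.3 kN/m; ΣN' = 863.4 kN/m; ΣW sinα = 639.5 kN/m
Resisting = 362.3 + 863.4·tan22.0° = 362.3 + 348.8 = 711.1 kN/m
FS = 711.1 / 639.5 = 1.112

FS = 1.11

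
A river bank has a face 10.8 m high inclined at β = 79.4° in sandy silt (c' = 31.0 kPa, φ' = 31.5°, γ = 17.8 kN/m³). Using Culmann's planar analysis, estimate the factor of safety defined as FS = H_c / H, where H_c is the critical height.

H_c = (4c'/γ) · sinβ cosφ' / [1 − cos(β − φ')]
    = (4·31.0/17.8) · sin79.4°·cos31.5° / [1 − cos47.9°]
    = 6.966 · 0.8381 / 0.3296 = 17.71 m
FS = H_c / H = 17.71 / 10.8 = 1.640

FS = 1.64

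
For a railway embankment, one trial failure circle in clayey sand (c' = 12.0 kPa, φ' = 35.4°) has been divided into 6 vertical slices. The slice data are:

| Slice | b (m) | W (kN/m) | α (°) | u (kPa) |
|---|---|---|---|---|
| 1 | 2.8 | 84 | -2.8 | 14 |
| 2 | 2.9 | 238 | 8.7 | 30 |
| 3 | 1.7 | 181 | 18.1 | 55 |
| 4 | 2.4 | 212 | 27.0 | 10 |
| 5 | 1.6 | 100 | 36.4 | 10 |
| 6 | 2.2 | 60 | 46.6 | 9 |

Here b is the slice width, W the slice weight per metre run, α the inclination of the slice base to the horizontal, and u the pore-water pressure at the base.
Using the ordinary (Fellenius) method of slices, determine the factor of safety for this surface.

FS = 1.88

Ordinary method of slices: FS = Σ[c'·Δl_i + (W_i cosα_i − u_i·Δl_i)·tanφ'] / Σ W_i sinα_i, with Δl_i = b_i / cosα_i.
Slice 1: Δl = 2.8/cos(-2.8°) = 2.803 m; N'_1 = 84·cos(-2.8°) − 14·2.803 = 44.7; c'Δl = 33.64; W sinα = -4.1
Slice 2: Δl = 2.9/cos8.7° = 2.934 m; N'_2 = 238·cos8.7° − 30·2.934 = 147.2; c'Δl = 35.21; W sinα = 36.0
Slice 3: Δl = 1.7/cos18.1° = 1.789 m; N'_3 = 181·cos18.1° − 55·1.789 = 73.7; c'Δl = 21.46; W sinα = 56.2
Slice 4: Δl = 2.4/cos27.0° = 2.694 m; N'_4 = 212·cos27.0° − 10·2.694 = 162.0; c'Δl = 32.32; W sinα = 96.2
Slice 5: Δl = 1.6/cos36.4° = 1.988 m; N'_5 = 100·cos36.4° − 10·1.988 = 60.6; c'Δl = 23.85; W sinα = 59.3
Slice 6: Δl = 2.2/cos46.6° = 3.202 m; N'_6 = 60·cos46.6° − 9·3.202 = 12.4; c'Δl = 38.42; W sinα = 43.6
Σc'Δl = 184.9 kN/m; ΣN' = 500.6 kN/m; ΣW sinα = 287.3 kN/m
Resisting = 184.9 + 500.6·tan35.4° = 184.9 + 355.7 = 540.6 kN/m
FS = 540.6 / 287.3 = 1.882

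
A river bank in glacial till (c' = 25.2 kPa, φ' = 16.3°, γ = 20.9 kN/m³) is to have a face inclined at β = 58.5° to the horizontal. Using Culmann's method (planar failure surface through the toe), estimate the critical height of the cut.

H_c = 15.23 m

Culmann's analysis gives the critical failure plane at α_cr = (β + φ')/2 = (58.5 + 16.3)/2 = 37.4°, and the critical height
H_c = (4c'/γ) · sinβ cosφ' / [1 − cos(β − φ')]
    = (4·25.2/20.9) · sin58.5°·cos16.3° / [1 − cos(42.2°)]
    = 4.823 · 0.8526·0.9598 / [1 − 0.7408]
    = 4.823 · 0.8184 / 0.2592
    = 15.23 m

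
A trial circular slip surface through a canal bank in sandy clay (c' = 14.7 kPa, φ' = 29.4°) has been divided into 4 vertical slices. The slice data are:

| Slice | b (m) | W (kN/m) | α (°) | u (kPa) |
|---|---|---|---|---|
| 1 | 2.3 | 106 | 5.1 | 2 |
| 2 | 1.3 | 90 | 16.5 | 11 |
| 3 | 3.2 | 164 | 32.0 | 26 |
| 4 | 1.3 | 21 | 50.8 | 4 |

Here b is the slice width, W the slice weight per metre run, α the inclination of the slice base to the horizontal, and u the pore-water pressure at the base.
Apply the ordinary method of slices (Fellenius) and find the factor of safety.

FS = 1.90

Ordinary method of slices: FS = Σ[c'·Δl_i + (W_i cosα_i − u_i·Δl_i)·tanφ'] / Σ W_i sinα_i, with Δl_i = b_i / cosα_i.
Slice 1: Δl = 2.3/cos5.1° = 2.309 m; N'_1 = 106·cos5.1° − 2·2.309 = 101.0; c'Δl = 33.94; W sinα = 9.4
Slice 2: Δl = 1.3/cos16.5° = 1.356 m; N'_2 = 90·cos16.5° − 11·1.356 = 71.4; c'Δl = 19.93; W sinα = 25.6
Slice 3: Δl = 3.2/cos32.0° = 3.773 m; N'_3 = 164·cos32.0° − 26·3.773 = 41.0; c'Δl = 55.47; W sinα = 86.9
Slice 4: Δl = 1.3/cos50.8° = 2.057 m; N'_4 = 21·cos50.8° − 4·2.057 = 5.0; c'Δl = 30.24; W sinα = 16.3
Σc'Δl = 139.6 kN/m; ΣN' = 218.4 kN/m; ΣW sinα = 138.2 kN/m
Resisting = 139.6 + 218.4·tan29.4° = 139.6 + 123.0 = 262.6 kN/m
FS = 262.6 / 138.2 = 1.901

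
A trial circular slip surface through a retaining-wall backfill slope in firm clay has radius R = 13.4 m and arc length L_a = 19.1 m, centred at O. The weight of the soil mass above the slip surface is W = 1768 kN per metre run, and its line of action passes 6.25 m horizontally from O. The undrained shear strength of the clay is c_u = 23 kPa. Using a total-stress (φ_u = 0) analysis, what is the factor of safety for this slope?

Taking moments about the centre O, the resisting moment is provided by the undrained shear strength acting along the arc:
M_R = c_u·L_a·R = 23·19.10·13.4 = 5886.6 kN·m/m
M_D = W·d = 1768·6.25 = 11050.0 kN·m/m
FS = M_R / M_D = 5886.6 / 11050.0 = 0.533

FS = 0.53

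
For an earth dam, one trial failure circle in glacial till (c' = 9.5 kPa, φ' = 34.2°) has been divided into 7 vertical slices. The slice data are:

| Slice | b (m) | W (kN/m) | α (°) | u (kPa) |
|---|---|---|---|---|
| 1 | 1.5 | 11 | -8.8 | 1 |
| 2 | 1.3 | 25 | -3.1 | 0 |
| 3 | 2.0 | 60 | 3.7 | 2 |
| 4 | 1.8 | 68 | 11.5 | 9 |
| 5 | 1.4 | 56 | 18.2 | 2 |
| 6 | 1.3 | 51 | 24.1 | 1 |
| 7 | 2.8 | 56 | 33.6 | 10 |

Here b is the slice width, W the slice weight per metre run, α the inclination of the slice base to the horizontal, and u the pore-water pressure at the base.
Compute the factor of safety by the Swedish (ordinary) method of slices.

FS = 3.49

Ordinary method of slices: FS = Σ[c'·Δl_i + (W_i cosα_i − u_i·Δl_i)·tanφ'] / Σ W_i sinα_i, with Δl_i = b_i / cosα_i.
Slice 1: Δl = 1.5/cos(-8.8°) = 1.518 m; N'_1 = 11·cos(-8.8°) − 1·1.518 = 9.4; c'Δl = 14.42; W sinα = -1.7
Slice 2: Δl = 1.3/cos(-3.1°) = 1.302 m; N'_2 = 25·cos(-3.1°) − 0·1.302 = 25.0; c'Δl = 12.37; W sinα = -1.4
Slice 3: Δl = 2.0/cos3.7° = 2.004 m; N'_3 = 60·cos3.7° − 2·2.004 = 55.9; c'Δl = 19.04; W sinα = 3.9
Slice 4: Δl = 1.8/cos11.5° = 1.837 m; N'_4 = 68·cos11.5° − 9·1.837 = 50.1; c'Δl = 17.45; W sinα = 13.6
Slice 5: Δl = 1.4/cos18.2° = 1.474 m; N'_5 = 56·cos18.2° − 2·1.474 = 50.3; c'Δl = 14.00; W sinα = 17.5
Slice 6: Δl = 1.3/cos24.1° = 1.424 m; N'_6 = 51·cos24.1° − 1·1.424 = 45.1; c'Δl = 13.53; W sinα = 20.8
Slice 7: Δl = 2.8/cos33.6° = 3.362 m; N'_7 = 56·cos33.6° − 10·3.362 = 13.0; c'Δl = 31.94; W sinα = 31.0
Σc'Δl = 122.7 kN/m; ΣN' = 248.7 kN/m; ΣW sinα = 83.7 kN/m
Resisting = 122.7 + 248.7·tan34.2° = 122.7 + 169.0 = 291.8 kN/m
FS = 291.8 / 83.7 = 3.486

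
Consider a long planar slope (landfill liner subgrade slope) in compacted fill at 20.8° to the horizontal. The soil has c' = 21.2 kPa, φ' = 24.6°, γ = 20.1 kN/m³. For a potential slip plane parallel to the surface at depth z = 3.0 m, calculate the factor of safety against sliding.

FS = 2.26

For an infinite slope with a slip plane parallel to the surface (no pore pressure): FS = [c' + γz cos²β tanφ'] / [γz sinβ cosβ].
γz = 20.1·3.0 = 60.30 kN/m²
Numerator = 21.2 + 60.30·cos²20.8°·tan24.6° = 21.2 + 60.30·0.8739·0.4578 = 45.326 kPa
Denominator = 60.30·sin20.8°·cos20.8° = 60.30·0.3551·0.9348 = 20.017 kPa
FS = 45.326 / 20.017 = 2.264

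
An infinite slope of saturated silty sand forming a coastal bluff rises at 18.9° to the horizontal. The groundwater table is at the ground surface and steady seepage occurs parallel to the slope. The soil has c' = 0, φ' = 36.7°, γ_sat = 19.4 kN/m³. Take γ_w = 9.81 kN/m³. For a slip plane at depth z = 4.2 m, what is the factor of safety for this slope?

With seepage parallel to the slope and the water table at the surface, the effective normal stress on the slip plane uses the buoyant unit weight γ' = γ_sat − γ_w while the driving shear stress uses γ_sat:
FS = [c' + γ' z cos²β tanφ'] / [γ_sat z sinβ cosβ]
(For c' = 0 this reduces to FS = (γ'/γ_sat)·tanφ'/tanβ.)
γ' = 19.4 − 9.81 = 9.59 kN/m³
Numerator = 0.0 + 9.59·4.2·cos²18.9°·tan36.7° = 0.0 + 9.59·4.2·0.8951·0.7454 = 26.872 kPa
Denominator = 19.4·4.2·sin18.9°·cos18.9° = 19.4·4.2·0.3239·0.9461 = 24.970 kPa
FS = 26.872 / 24.970 = 1.076

FS = 1.08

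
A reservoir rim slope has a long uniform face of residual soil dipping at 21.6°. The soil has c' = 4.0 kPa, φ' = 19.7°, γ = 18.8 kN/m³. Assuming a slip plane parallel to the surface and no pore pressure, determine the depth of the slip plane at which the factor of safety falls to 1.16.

z = 2.43 m

Setting FS = 1.16 in FS = [c' + γz cos²β tanφ'] / [γz sinβ cosβ] and solving for z:
z = c' / [γ cosβ (FS·sinβ − cosβ·tanφ')]
  = 4.0 / [18.8·cos21.6°·(1.16·sin21.6° − cos21.6°·tan19.7°)]
  = 4.0 / [18.8·0.9298·(1.16·0.3681 − 0.9298·0.3581)]
  = 4.0 / 1.6451 = 2.431 m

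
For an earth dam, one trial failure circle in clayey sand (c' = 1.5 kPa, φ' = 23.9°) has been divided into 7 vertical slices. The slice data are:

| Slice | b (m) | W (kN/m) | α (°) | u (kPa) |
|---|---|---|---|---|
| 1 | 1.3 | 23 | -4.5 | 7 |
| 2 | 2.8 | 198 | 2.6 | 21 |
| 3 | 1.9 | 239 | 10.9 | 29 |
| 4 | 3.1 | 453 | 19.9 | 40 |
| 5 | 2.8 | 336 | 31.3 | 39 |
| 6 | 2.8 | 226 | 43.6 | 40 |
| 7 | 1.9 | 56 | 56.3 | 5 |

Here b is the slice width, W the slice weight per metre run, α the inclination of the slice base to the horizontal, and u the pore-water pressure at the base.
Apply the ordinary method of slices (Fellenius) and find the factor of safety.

FS = 0.66

Ordinary method of slices: FS = Σ[c'·Δl_i + (W_i cosα_i − u_i·Δl_i)·tanφ'] / Σ W_i sinα_i, with Δl_i = b_i / cosα_i.
Slice 1: Δl = 1.3/cos(-4.5°) = 1.304 m; N'_1 = 23·cos(-4.5°) − 7·1.304 = 13.8; c'Δl = 1.96; W sinα = -1.8
Slice 2: Δl = 2.8/cos2.6° = 2.803 m; N'_2 = 198·cos2.6° − 21·2.803 = 138.9; c'Δl = 4.20; W sinα = 9.0
Slice 3: Δl = 1.9/cos10.9° = 1.935 m; N'_3 = 239·cos10.9° − 29·1.935 = 178.6; c'Δl = 2.90; W sinα = 45.2
Slice 4: Δl = 3.1/cos19.9° = 3.297 m; N'_4 = 453·cos19.9° − 40·3.297 = 294.1; c'Δl = 4.95; W sinα = 154.2
Slice 5: Δl = 2.8/cos31.3° = 3.277 m; N'_5 = 336·cos31.3° − 39·3.277 = 159.3; c'Δl = 4.92; W sinα = 174.6
Slice 6: Δl = 2.8/cos43.6° = 3.866 m; N'_6 = 226·cos43.6° − 40·3.866 = 9.0; c'Δl = 5.80; W sinα = 155.9
Slice 7: Δl = 1.9/cos56.3° = 3.424 m; N'_7 = 56·cos56.3° − 5·3.424 = 13.9; c'Δl = 5.14; W sinα = 46.6
Σc'Δl = 29.9 kN/m; ΣN' = 807.6 kN/m; ΣW sinα = 583.6 kN/m
Resisting = 29.9 + 807.6·tan23.9° = 29.9 + 357.9 = 387.8 kN/m
FS = 387.8 / 583.6 = 0.664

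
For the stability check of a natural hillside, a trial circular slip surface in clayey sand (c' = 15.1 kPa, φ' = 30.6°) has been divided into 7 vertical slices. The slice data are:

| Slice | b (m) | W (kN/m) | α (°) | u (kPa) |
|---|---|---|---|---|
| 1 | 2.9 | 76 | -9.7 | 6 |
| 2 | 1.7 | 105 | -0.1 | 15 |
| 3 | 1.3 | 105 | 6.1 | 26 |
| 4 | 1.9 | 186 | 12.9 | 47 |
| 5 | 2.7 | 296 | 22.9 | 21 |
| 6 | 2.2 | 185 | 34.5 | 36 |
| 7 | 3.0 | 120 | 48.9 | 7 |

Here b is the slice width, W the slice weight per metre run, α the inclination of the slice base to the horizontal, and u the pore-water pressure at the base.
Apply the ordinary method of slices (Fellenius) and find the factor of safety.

Ordinary method of slices: FS = Σ[c'·Δl_i + (W_i cosα_i − u_i·Δl_i)·tanφ'] / Σ W_i sinα_i, with Δl_i = b_i / cosα_i.
Slice 1: Δl = 2.9/cos(-9.7°) = 2.942 m; N'_1 = 76·cos(-9.7°) − 6·2.942 = 57.3; c'Δl = 44.43; W sinα = -12.8
Slice 2: Δl = 1.7/cos(-0.1°) = 1.700 m; N'_2 = 105·cos(-0.1°) − 15·1.700 = 79.5; c'Δl = 25.67; W sinα = -0.2
Slice 3: Δl = 1.3/cos6.1° = 1.307 m; N'_3 = 105·cos6.1° − 26·1.307 = 70.4; c'Δl = 19.74; W sinα = 11.2
Slice 4: Δl = 1.9/cos12.9° = 1.949 m; N'_4 = 186·cos12.9° − 47·1.949 = 89.7; c'Δl = 29.43; W sinα = 41.5
Slice 5: Δl = 2.7/cos22.9° = 2.931 m; N'_5 = 296·cos22.9° − 21·2.931 = 211.1; c'Δl = 44.26; W sinα = 115.2
Slice 6: Δl = 2.2/cos34.5° = 2.669 m; N'_6 = 185·cos34.5° − 36·2.669 = 56.4; c'Δl = 40.31; W sinα = 104.8
Slice 7: Δl = 3.0/cos48.9° = 4.564 m; N'_7 = 120·cos48.9° − 7·4.564 = 46.9; c'Δl = 68.91; W sinα = 90.4
Σc'Δl = 272.7 kN/m; ΣN' = 611.3 kN/m; ΣW sinα = 350.1 kN/m
Resisting = 272.7 + 611.3·tan30.6° = 272.7 + 361.5 = 634.3 kN/m
FS = 634.3 / 350.1 = 1.812

FS = 1.81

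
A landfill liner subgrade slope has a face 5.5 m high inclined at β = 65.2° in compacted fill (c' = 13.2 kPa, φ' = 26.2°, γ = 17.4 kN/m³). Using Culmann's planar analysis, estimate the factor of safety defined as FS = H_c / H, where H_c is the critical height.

H_c = (4c'/γ) · sinβ cosφ' / [1 − cos(β − φ')]
    = (4·13.2/17.4) · sin65.2°·cos26.2° / [1 − cos39.0°]
    = 3.034 · 0.8145 / 0.2229 = 11.09 m
FS = H_c / H = 11.09 / 5.5 = 2.017

FS = 2.02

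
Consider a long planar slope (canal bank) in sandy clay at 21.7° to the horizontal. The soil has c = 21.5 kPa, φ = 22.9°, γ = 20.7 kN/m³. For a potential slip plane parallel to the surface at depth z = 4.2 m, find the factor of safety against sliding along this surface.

FS = 1.78

For an infinite slope with a slip plane parallel to the surface (no pore pressure): FS = [c + γz cos²β tanφ] / [γz sinβ cosβ].
γz = 20.7·4.2 = 86.94 kN/m²
Numerator = 21.5 + 86.94·cos²21.7°·tan22.9° = 21.5 + 86.94·0.8633·0.4224 = 53.204 kPa
Denominator = 86.94·sin21.7°·cos21.7° = 86.94·0.3697·0.9291 = 29.868 kPa
FS = 53.204 / 29.868 = 1.781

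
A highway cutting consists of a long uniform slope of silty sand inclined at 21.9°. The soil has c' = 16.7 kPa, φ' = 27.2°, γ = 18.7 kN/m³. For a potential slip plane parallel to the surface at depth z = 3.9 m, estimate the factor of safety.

For an infinite slope with a slip plane parallel to the surface (no pore pressure): FS = [c' + γz cos²β tanφ'] / [γz sinβ cosβ].
γz = 18.7·3.9 = 72.93 kN/m²
Numerator = 16.7 + 72.93·cos²21.9°·tan27.2° = 16.7 + 72.93·0.8609·0.5139 = 48.967 kPa
Denominator = 72.93·sin21.9°·cos21.9° = 72.93·0.3730·0.9278 = 25.239 kPa
FS = 48.967 / 25.239 = 1.940

FS = 1.94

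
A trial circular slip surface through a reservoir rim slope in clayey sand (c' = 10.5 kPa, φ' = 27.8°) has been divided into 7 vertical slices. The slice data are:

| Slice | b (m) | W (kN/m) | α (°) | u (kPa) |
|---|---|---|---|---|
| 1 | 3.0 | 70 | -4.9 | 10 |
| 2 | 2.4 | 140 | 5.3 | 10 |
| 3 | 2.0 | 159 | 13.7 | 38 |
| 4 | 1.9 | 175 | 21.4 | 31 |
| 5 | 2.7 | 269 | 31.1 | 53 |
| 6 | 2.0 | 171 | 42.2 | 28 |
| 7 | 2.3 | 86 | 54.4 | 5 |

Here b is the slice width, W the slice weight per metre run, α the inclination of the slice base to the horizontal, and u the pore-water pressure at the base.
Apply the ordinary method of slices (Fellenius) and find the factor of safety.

FS = 1.05

Ordinary method of slices: FS = Σ[c'·Δl_i + (W_i cosα_i − u_i·Δl_i)·tanφ'] / Σ W_i sinα_i, with Δl_i = b_i / cosα_i.
Slice 1: Δl = 3.0/cos(-4.9°) = 3.011 m; N'_1 = 70·cos(-4.9°) − 10·3.011 = 39.6; c'Δl = 31.62; W sinα = -6.0
Slice 2: Δl = 2.4/cos5.3° = 2.410 m; N'_2 = 140·cos5.3° − 10·2.410 = 115.3; c'Δl = 25.31; W sinα = 12.9
Slice 3: Δl = 2.0/cos13.7° = 2.059 m; N'_3 = 159·cos13.7° − 38·2.059 = 76.3; c'Δl = 21.61; W sinα = 37.7
Slice 4: Δl = 1.9/cos21.4° = 2.041 m; N'_4 = 175·cos21.4° − 31·2.041 = 99.7; c'Δl = 21.43; W sinα = 63.9
Slice 5: Δl = 2.7/cos31.1° = 3.153 m; N'_5 = 269·cos31.1° − 53·3.153 = 63.2; c'Δl = 33.11; W sinα = 138.9
Slice 6: Δl = 2.0/cos42.2° = 2.700 m; N'_6 = 171·cos42.2° − 28·2.700 = 51.1; c'Δl = 28.35; W sinα = 114.9
Slice 7: Δl = 2.3/cos54.4° = 3.951 m; N'_7 = 86·cos54.4° − 5·3.951 = 30.3; c'Δl = 41.49; W sinα = 69.9
Σc'Δl = 202.9 kN/m; ΣN' = 475.5 kN/m; ΣW sinα = 432.2 kN/m
Resisting = 202.9 + 475.5·tan27.8° = 202.9 + 250.7 = 453.6 kN/m
FS = 453.6 / 432.2 = 1.049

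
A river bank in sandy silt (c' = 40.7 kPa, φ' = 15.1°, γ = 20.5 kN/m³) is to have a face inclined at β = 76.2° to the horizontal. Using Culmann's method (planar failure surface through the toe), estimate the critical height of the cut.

H_c = 14.41 m

Culmann's analysis gives the critical failure plane at α_cr = (β + φ')/2 = (76.2 + 15.1)/2 = 45.6°, and the critical height
H_c = (4c'/γ) · sinβ cosφ' / [1 − cos(β − φ')]
    = (4·40.7/20.5) · sin76.2°·cos15.1° / [1 − cos(61.1°)]
    = 7.941 · 0.9711·0.9655 / [1 − 0.4833]
    = 7.941 · 0.9376 / 0.5167
    = 14.41 m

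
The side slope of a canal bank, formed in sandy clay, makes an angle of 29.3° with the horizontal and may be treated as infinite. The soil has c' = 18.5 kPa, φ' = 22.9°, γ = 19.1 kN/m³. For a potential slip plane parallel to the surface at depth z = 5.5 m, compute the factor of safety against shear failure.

FS = 1.17

For an infinite slope with a slip plane parallel to the surface (no pore pressure): FS = [c' + γz cos²β tanφ'] / [γz sinβ cosβ].
γz = 19.1·5.5 = 105.05 kN/m²
Numerator = 18.5 + 105.05·cos²29.3°·tan22.9° = 18.5 + 105.05·0.7605·0.4224 = 52.247 kPa
Denominator = 105.05·sin29.3°·cos29.3° = 105.05·0.4894·0.8721 = 44.833 kPa
FS = 52.247 / 44.833 = 1.165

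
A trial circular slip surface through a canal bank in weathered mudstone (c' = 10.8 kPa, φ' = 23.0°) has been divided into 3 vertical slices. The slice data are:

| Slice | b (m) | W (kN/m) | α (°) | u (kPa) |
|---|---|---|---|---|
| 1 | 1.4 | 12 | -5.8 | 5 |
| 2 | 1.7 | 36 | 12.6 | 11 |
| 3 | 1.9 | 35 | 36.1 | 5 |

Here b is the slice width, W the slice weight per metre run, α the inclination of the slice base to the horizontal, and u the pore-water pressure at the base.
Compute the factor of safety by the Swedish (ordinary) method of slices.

FS = 2.76

Ordinary method of slices: FS = Σ[c'·Δl_i + (W_i cosα_i − u_i·Δl_i)·tanφ'] / Σ W_i sinα_i, with Δl_i = b_i / cosα_i.
Slice 1: Δl = 1.4/cos(-5.8°) = 1.407 m; N'_1 = 12·cos(-5.8°) − 5·1.407 = 4.9; c'Δl = 15.20; W sinα = -1.2
Slice 2: Δl = 1.7/cos12.6° = 1.742 m; N'_2 = 36·cos12.6° − 11·1.742 = 16.0; c'Δl = 18.81; W sinα = 7.9
Slice 3: Δl = 1.9/cos36.1° = 2.352 m; N'_3 = 35·cos36.1° − 5·2.352 = 16.5; c'Δl = 25.40; W sinα = 20.6
Σc'Δl = 59.4 kN/m; ΣN' = 37.4 kN/m; ΣW sinα = 27.3 kN/m
Resisting = 59.4 + 37.4·tan23.0° = 59.4 + 15.9 = 75.3 kN/m
FS = 75.3 / 27.3 = 2.761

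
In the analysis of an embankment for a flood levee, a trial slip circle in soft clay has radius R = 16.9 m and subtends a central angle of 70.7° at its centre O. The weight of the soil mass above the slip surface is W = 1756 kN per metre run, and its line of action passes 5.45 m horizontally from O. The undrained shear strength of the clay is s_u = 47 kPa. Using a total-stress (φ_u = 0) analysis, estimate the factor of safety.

Taking moments about the centre O, the resisting moment is provided by the undrained shear strength acting along the arc:
Arc length L_a = R·θ = 16.9·(70.7°·π/180) = 16.9·1.2339 = 20.85 m
M_R = s_u·L_a·R = 47·20.85·16.9 = 16564.1 kN·m/m
M_D = W·d = 1756·5.45 = 9570.2 kN·m/m
FS = M_R / M_D = 16564.1 / 9570.2 = 1.731

FS = 1.73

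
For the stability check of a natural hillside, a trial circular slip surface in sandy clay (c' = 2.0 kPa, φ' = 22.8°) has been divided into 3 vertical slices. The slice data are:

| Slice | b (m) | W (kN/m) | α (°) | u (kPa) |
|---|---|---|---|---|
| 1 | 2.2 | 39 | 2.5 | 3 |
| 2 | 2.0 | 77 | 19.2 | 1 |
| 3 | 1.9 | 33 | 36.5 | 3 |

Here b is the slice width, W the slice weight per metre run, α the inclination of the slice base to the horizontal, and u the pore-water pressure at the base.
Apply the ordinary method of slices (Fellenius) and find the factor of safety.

FS = 1.39

Ordinary method of slices: FS = Σ[c'·Δl_i + (W_i cosα_i − u_i·Δl_i)·tanφ'] / Σ W_i sinα_i, with Δl_i = b_i / cosα_i.
Slice 1: Δl = 2.2/cos2.5° = 2.202 m; N'_1 = 39·cos2.5° − 3·2.202 = 32.4; c'Δl = 4.40; W sinα = 1.7
Slice 2: Δl = 2.0/cos19.2° = 2.118 m; N'_2 = 77·cos19.2° − 1·2.118 = 70.6; c'Δl = 4.24; W sinα = 25.3
Slice 3: Δl = 1.9/cos36.5° = 2.364 m; N'_3 = 33·cos36.5° − 3·2.364 = 19.4; c'Δl = 4.73; W sinα = 19.6
Σc'Δl = 13.4 kN/m; ΣN' = 122.4 kN/m; ΣW sinα = 46.7 kN/m
Resisting = 13.4 + 122.4·tan22.8° = 13.4 + 51.4 = 64.8 kN/m
FS = 64.8 / 46.7 = 1.389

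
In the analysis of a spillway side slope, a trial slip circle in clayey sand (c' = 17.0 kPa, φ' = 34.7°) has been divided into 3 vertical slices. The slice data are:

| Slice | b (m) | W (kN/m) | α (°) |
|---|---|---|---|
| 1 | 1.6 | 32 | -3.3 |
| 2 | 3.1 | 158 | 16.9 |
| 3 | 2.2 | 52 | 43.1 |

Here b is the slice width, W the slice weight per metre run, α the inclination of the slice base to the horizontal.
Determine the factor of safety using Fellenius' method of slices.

Ordinary method of slices: FS = Σ[c'·Δl_i + (W_i cosα_i)·tanφ'] / Σ W_i sinα_i, with Δl_i = b_i / cosα_i.
Slice 1: Δl = 1.6/cos(-3.3°) = 1.603 m; N'_1 = 32·cos(-3.3°) = 31.9; c'Δl = 27.25; W sinα = -1.8
Slice 2: Δl = 3.1/cos16.9° = 3.240 m; N'_2 = 158·cos16.9° = 151.2; c'Δl = 55.08; W sinα = 45.9
Slice 3: Δl = 2.2/cos43.1° = 3.013 m; N'_3 = 52·cos43.1° = 38.0; c'Δl = 51.22; W sinα = 35.5
Σc'Δl = 133.5 kN/m; ΣN' = 221.1 kN/m; ΣW sinα = 79.6 kN/m
Resisting = 133.5 + 221.1·tan34.7° = 133.5 + 153.1 = 286.6 kN/m
FS = 286.6 / 79.6 = 3.600

FS = 3.60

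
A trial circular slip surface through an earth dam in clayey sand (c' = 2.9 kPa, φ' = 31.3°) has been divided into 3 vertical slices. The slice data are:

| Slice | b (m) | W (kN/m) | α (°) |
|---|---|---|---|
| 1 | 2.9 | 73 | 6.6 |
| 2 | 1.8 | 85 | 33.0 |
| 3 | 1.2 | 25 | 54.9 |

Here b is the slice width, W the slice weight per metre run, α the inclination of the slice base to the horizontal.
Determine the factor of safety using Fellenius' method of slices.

Ordinary method of slices: FS = Σ[c'·Δl_i + (W_i cosα_i)·tanφ'] / Σ W_i sinα_i, with Δl_i = b_i / cosα_i.
Slice 1: Δl = 2.9/cos6.6° = 2.919 m; N'_1 = 73·cos6.6° = 72.5; c'Δl = 8.47; W sinα = 8.4
Slice 2: Δl = 1.8/cos33.0° = 2.146 m; N'_2 = 85·cos33.0° = 71.3; c'Δl = 6.22; W sinα = 46.3
Slice 3: Δl = 1.2/cos54.9° = 2.087 m; N'_3 = 25·cos54.9° = 14.4; c'Δl = 6.05; W sinα = 20.5
Σc'Δl = 20.7 kN/m; ΣN' = 158.2 kN/m; ΣW sinα = 75.1 kN/m
Resisting = 20.7 + 158.2·tan31.3° = 20.7 + 96.2 = 116.9 kN/m
FS = 116.9 / 75.1 = 1.556

FS = 1.56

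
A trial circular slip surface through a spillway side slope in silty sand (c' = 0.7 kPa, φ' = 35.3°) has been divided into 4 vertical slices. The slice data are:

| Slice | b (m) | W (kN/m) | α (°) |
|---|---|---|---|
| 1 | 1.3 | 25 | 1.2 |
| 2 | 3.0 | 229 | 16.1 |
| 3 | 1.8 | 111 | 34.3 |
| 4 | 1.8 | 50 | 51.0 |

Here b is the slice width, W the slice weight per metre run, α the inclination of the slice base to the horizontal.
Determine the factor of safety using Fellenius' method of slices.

FS = 1.62

Ordinary method of slices: FS = Σ[c'·Δl_i + (W_i cosα_i)·tanφ'] / Σ W_i sinα_i, with Δl_i = b_i / cosα_i.
Slice 1: Δl = 1.3/cos1.2° = 1.300 m; N'_1 = 25·cos1.2° = 25.0; c'Δl = 0.91; W sinα = 0.5
Slice 2: Δl = 3.0/cos16.1° = 3.122 m; N'_2 = 229·cos16.1° = 220.0; c'Δl = 2.19; W sinα = 63.5
Slice 3: Δl = 1.8/cos34.3° = 2.179 m; N'_3 = 111·cos34.3° = 91.7; c'Δl = 1.53; W sinα = 62.6
Slice 4: Δl = 1.8/cos51.0° = 2.860 m; N'_4 = 50·cos51.0° = 31.5; c'Δl = 2.00; W sinα = 38.9
Σc'Δl = 6.6 kN/m; ΣN' = 368.2 kN/m; ΣW sinα = 165.4 kN/m
Resisting = 6.6 + 368.2·tan35.3° = 6.6 + 260.7 = 267.3 kN/m
FS = 267.3 / 165.4 = 1.616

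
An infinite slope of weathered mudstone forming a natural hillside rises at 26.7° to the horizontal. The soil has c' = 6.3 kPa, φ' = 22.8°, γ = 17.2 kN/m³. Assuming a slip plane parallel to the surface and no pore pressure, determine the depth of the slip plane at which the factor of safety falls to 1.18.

Setting FS = 1.18 in FS = [c' + γz cos²β tanφ'] / [γz sinβ cosβ] and solving for z:
z = c' / [γ cosβ (FS·sinβ − cosβ·tanφ')]
  = 6.3 / [17.2·cos26.7°·(1.18·sin26.7° − cos26.7°·tan22.8°)]
  = 6.3 / [17.2·0.8934·(1.18·0.4493 − 0.8934·0.4204)]
  = 6.3 / 2.3765 = 2.651 m

z = 2.65 m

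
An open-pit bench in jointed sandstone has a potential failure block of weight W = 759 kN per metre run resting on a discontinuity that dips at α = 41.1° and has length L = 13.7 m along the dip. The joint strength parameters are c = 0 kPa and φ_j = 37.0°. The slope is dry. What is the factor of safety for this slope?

FS = 0.86

Resolving the block weight along and normal to the plane and applying the Mohr–Coulomb strength on the joint:
N' = W cosα = 759·cos41.1° = 572.0 kN/m
Driving force T = W sinα = 759·sin41.1° = 498.9 kN/m
Resisting force R = c·L + N'·tanφ_j = 0·13.7 + 572.0·tan37.0° = 0.0 + 431.0 = 431.0 kN/m
FS = R / T = 431.0 / 498.9 = 0.864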